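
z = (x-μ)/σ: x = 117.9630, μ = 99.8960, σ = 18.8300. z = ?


z = (117.9630 - 99.8960)/18.8300
= 18.0670/18.8300
= 0.9595

z = 0.9595


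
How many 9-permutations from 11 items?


P(11,9) = 11!/2!
= 39916800/2
= 19958400

P(11,9) = 19958400


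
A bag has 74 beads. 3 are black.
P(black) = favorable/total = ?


P = 3/74 = 0.0405

P = 0.0405


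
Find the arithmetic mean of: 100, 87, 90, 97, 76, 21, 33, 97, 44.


Sum = 100 + 87 + 90 + 97 + 76 + 21 + 33 + 97 + 44 = 645
n = 9
Mean = 645/9 = 71.6667

Mean = 71.6667


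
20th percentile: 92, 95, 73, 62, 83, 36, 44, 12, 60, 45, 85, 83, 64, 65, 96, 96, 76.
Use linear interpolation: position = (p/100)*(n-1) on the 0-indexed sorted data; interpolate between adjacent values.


Sorted: 12, 36, 44, 45, 60, 62, 64, 65, 73, 76, 83, 83, 85, 92, 95, 96, 96
n = 17
Index = 20/100 * 16 = 3.2000
Lower = data[3] = 45, Upper = data[4] = 60
P20 = 45 + 0.2000*(15) = 48.0000

P20 = 48.0000


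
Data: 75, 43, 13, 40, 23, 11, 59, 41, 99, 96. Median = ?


Sorted: 11, 13, 23, 40, 41, 43, 59, 75, 96, 99
n = 10 (even)
Middle values: 41 and 43
Median = (41+43)/2 = 42.0000

Median = 42.0000


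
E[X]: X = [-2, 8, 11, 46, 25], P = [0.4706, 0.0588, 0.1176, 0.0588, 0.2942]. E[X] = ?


E[X] = -2*0.4706 + 8*0.0588 + 11*0.1176 + 46*0.0588 + 25*0.2942
= -0.9412 + 0.4704 + 1.2936 + 2.7048 + 7.3550
= 10.8826

E[X] = 10.8826


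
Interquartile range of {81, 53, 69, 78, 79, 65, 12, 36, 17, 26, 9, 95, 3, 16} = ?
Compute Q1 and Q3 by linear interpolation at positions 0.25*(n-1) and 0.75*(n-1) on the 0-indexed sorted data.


Sorted: 3, 9, 12, 16, 17, 26, 36, 53, 65, 69, 78, 79, 81, 95
Q1 (25th %ile) = 16.2500
Q3 (75th %ile) = 75.7500
IQR = 75.7500 - 16.2500 = 59.5000

IQR = 59.5000


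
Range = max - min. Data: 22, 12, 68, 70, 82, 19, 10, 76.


Max = 82, Min = 10
Range = 82 - 10 = 72

Range = 72


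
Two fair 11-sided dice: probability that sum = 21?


Total outcomes = 11×11 = 121
Favorable (sum = 21): 2
P = 2/121 = 0.0165

P = 0.0165


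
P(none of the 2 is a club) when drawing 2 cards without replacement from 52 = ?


P(no clubs) = (39/52) × (38/51)
= 0.5588

P = 0.5588


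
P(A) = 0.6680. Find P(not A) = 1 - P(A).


P(not A) = 1 - 0.6680 = 0.3320

P(not A) = 0.3320


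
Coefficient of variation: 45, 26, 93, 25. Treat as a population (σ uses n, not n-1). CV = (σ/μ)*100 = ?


Mean = 47.2500
SD = 27.5896
CV = (27.5896/47.2500)*100 = 58.3907%

CV = 58.3907%


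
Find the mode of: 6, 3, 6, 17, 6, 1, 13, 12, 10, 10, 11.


Frequencies: 1:1, 3:1, 6:3, 10:2, 11:1, 12:1, 13:1, 17:1
Max frequency = 3
Mode = 6

Mode = 6


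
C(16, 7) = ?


C(16,7) = 16!/(7! × 9!)
= 20922789888000/(5040 × 362880)
= 11440

C(16,7) = 11440


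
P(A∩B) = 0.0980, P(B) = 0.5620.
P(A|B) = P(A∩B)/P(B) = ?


P(A|B) = 0.0980/0.5620 = 0.1744

P(A|B) = 0.1744


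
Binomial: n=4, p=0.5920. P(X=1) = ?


C(4,1) = 4
p^1 = 0.592000
(1-p)^3 = 0.067917
P = 4 * 0.592000 * 0.067917 = 0.1608

P(X=1) = 0.1608


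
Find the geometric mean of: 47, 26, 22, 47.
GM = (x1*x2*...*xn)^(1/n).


Product = 47 × 26 × 22 × 47 = 1263548
GM = 1263548^(1/4) = 33.5273

GM = 33.5273


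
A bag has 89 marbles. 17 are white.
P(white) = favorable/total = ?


P = 17/89 = 0.1910

P = 0.1910


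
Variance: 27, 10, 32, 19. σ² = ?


Mean = 22.0000
Squared deviations: 25.0000, 144.0000, 100.0000, 9.0000
Sum = 278.0000
Variance = 278.0000/4 = 69.5000

Variance = 69.5000


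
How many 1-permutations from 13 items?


P(13,1) = 13!/12!
= 6227020800/479001600
= 13

P(13,1) = 13


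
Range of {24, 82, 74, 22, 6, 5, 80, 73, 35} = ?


Max = 82, Min = 5
Range = 82 - 5 = 77

Range = 77


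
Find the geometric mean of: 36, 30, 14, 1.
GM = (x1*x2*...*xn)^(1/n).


Product = 36 × 30 × 14 × 1 = 15120
GM = 15120^(1/4) = 11.0889

GM = 11.0889


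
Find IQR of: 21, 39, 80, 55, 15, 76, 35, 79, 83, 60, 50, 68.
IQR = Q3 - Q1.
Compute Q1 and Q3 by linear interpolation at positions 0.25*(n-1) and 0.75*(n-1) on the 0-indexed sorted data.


Sorted: 15, 21, 35, 39, 50, 55, 60, 68, 76, 79, 80, 83
Q1 (25th %ile) = 38.0000
Q3 (75th %ile) = 76.7500
IQR = 76.7500 - 38.0000 = 38.7500

IQR = 38.7500


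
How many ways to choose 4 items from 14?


C(14,4) = 14!/(4! × 10!)
= 87178291200/(24 × 3628800)
= 1001

C(14,4) = 1001


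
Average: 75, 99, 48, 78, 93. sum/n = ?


Sum = 75 + 99 + 48 + 78 + 93 = 393
n = 5
Mean = 393/5 = 78.6000

Mean = 78.6000


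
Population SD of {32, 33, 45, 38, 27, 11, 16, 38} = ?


Mean = 30.0000
Variance = 116.5000
SD = sqrt(116.5000) = 10.7935

SD = 10.7935


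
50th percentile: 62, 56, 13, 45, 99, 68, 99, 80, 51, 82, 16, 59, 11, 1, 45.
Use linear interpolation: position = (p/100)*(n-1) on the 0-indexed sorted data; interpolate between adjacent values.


Sorted: 1, 11, 13, 16, 45, 45, 51, 56, 59, 62, 68, 80, 82, 99, 99
n = 15
Index = 50/100 * 14 = 7.0000
Lower = data[7] = 56, Upper = data[8] = 59
P50 = 56 + 0*(3) = 56.0000

P50 = 56.0000


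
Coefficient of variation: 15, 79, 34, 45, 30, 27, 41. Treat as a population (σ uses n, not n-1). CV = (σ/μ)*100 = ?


Mean = 38.7143
SD = 18.7671
CV = (18.7671/38.7143)*100 = 48.4759%

CV = 48.4759%


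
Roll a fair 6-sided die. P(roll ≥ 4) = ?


Favorable outcomes (roll ≥ 4): 3
Total outcomes = 6
P = 3/6 = 0.5000

P = 0.5000


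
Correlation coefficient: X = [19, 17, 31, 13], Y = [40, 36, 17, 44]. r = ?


Mean X = 20.0000, Mean Y = 34.2500
SD X = 6.708204, SD Y = 10.353140
Cov = -67.250000
r = -67.250000/(6.708204*10.353140) = -0.9683

r = -0.9683


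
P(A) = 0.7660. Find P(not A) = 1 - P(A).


P(not A) = 1 - 0.7660 = 0.2340

P(not A) = 0.2340


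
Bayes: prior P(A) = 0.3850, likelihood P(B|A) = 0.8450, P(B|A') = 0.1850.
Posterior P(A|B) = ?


P(B) = P(B|A)*P(A) + P(B|A')*P(A')
= 0.8450*0.3850 + 0.1850*0.6150
= 0.325325 + 0.113775 = 0.439100
P(A|B) = 0.325325/0.439100 = 0.7409

P(A|B) = 0.7409


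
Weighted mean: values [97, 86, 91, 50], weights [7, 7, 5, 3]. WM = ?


Numerator = 97*7 + 86*7 + 91*5 + 50*3 = 1886
Denominator = 7 + 7 + 5 + 3 = 22
WM = 1886/22 = 85.7273

WM = 85.7273


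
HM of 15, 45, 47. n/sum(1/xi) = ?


Sum of reciprocals = 1/15 + 1/45 + 1/47 = 0.110165
HM = 3/0.110165 = 27.2318

HM = 27.2318


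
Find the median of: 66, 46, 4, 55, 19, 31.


Sorted: 4, 19, 31, 46, 55, 66
n = 6 (even)
Middle values: 31 and 46
Median = (31+46)/2 = 38.5000

Median = 38.5000


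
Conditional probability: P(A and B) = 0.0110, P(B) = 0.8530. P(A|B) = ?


P(A|B) = 0.0110/0.8530 = 0.0129

P(A|B) = 0.0129


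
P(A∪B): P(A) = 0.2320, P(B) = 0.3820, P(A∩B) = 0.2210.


P(A∪B) = 0.2320 + 0.3820 - 0.2210
= 0.6140 - 0.2210
= 0.3930

P(A∪B) = 0.3930


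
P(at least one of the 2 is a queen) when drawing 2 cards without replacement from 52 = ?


P(at least one) = 1 - P(none)
P(none) = (48/52) × (47/51) = 0.850679
P(at least one) = 1 - 0.850679 = 0.1493

P = 0.1493


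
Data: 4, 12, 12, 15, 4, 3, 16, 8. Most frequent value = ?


Frequencies: 3:1, 4:2, 8:1, 12:2, 15:1, 16:1
Max frequency = 2
Mode = 4, 12

Mode = 4, 12


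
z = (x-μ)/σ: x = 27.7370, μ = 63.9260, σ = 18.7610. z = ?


z = (27.7370 - 63.9260)/18.7610
= -36.1890/18.7610
= -1.9289

z = -1.9289


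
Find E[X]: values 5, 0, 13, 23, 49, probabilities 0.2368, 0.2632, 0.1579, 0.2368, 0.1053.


E[X] = 5*0.2368 + 0*0.2632 + 13*0.1579 + 23*0.2368 + 49*0.1053
= 1.1840 + 0 + 2.0527 + 5.4464 + 5.1597
= 13.8428

E[X] = 13.8428


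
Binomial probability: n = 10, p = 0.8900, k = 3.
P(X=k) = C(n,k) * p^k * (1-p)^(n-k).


C(10,3) = 120
p^3 = 0.704969
(1-p)^7 = 1.948717e-07
P = 120 * 0.704969 * 1.948717e-07 = 1.6485e-05

P(X=3) = 1.6485e-05


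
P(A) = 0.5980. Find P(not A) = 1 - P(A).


P(not A) = 1 - 0.5980 = 0.4020

P(not A) = 0.4020


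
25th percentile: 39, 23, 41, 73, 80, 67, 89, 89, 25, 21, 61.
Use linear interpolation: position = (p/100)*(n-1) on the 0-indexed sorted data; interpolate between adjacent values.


Sorted: 21, 23, 25, 39, 41, 61, 67, 73, 80, 89, 89
n = 11
Index = 25/100 * 10 = 2.5000
Lower = data[2] = 25, Upper = data[3] = 39
P25 = 25 + 0.5000*(14) = 32.0000

P25 = 32.0000


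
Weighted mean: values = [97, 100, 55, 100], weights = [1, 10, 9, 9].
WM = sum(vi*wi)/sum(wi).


Numerator = 97*1 + 100*10 + 55*9 + 100*9 = 2492
Denominator = 1 + 10 + 9 + 9 = 29
WM = 2492/29 = 85.9310

WM = 85.9310


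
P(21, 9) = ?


P(21,9) = 21!/12!
= 51090942171709440000/479001600
= 106661318400

P(21,9) = 106661318400


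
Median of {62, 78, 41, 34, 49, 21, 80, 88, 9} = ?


Sorted: 9, 21, 34, 41, 49, 62, 78, 80, 88
n = 9 (odd)
Middle value = 49

Median = 49


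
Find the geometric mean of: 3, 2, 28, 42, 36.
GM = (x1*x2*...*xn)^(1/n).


Product = 3 × 2 × 28 × 42 × 36 = 254016
GM = 254016^(1/5) = 12.0496

GM = 12.0496


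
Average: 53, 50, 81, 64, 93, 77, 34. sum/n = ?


Sum = 53 + 50 + 81 + 64 + 93 + 77 + 34 = 452
n = 7
Mean = 452/7 = 64.5714

Mean = 64.5714


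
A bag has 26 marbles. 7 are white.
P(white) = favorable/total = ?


P = 7/26 = 0.2692

P = 0.2692


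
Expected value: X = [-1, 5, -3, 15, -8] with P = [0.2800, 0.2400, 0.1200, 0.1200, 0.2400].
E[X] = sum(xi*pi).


E[X] = -1*0.2800 + 5*0.2400 - 3*0.1200 + 15*0.1200 - 8*0.2400
= -0.2800 + 1.2000 - 0.3600 + 1.8000 - 1.9200
= 0.4400

E[X] = 0.4400


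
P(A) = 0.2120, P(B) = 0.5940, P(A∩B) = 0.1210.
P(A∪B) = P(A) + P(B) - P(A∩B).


P(A∪B) = 0.2120 + 0.5940 - 0.1210
= 0.8060 - 0.1210
= 0.6850

P(A∪B) = 0.6850


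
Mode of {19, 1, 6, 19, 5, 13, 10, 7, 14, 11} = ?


Frequencies: 1:1, 5:1, 6:1, 7:1, 10:1, 11:1, 13:1, 14:1, 19:2
Max frequency = 2
Mode = 19

Mode = 19


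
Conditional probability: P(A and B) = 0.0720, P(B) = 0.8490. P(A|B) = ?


P(A|B) = 0.0720/0.8490 = 0.0848

P(A|B) = 0.0848


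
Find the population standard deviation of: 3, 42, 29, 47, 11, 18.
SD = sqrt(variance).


Mean = 25.0000
Variance = 253.0000
SD = sqrt(253.0000) = 15.9060

SD = 15.9060


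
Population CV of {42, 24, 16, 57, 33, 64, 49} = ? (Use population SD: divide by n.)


Mean = 40.7143
SD = 16.1574
CV = (16.1574/40.7143)*100 = 39.6848%

CV = 39.6848%


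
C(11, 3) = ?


C(11,3) = 11!/(3! × 8!)
= 39916800/(6 × 40320)
= 165

C(11,3) = 165


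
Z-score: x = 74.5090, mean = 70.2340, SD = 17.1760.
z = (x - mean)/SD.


z = (74.5090 - 70.2340)/17.1760
= 4.2750/17.1760
= 0.2489

z = 0.2489


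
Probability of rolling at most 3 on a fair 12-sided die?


Favorable outcomes (roll ≤ 3): 3
Total outcomes = 12
P = 3/12 = 0.2500

P = 0.2500


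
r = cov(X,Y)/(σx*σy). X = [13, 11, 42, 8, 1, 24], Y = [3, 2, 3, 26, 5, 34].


Mean X = 16.5000, Mean Y = 12.1667
SD X = 13.301002, SD Y = 12.850638
Cov = 1.916667
r = 1.916667/(13.301002*12.850638) = 0.0112

r = 0.0112


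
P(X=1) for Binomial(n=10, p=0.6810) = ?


C(10,1) = 10
p^1 = 0.681000
(1-p)^9 = 3.420709e-05
P = 10 * 0.681000 * 3.420709e-05 = 0.0002

P(X=1) = 0.0002


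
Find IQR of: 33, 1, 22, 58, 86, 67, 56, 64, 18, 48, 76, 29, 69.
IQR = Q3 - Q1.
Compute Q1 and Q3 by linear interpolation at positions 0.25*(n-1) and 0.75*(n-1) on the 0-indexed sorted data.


Sorted: 1, 18, 22, 29, 33, 48, 56, 58, 64, 67, 69, 76, 86
Q1 (25th %ile) = 29.0000
Q3 (75th %ile) = 67.0000
IQR = 67.0000 - 29.0000 = 38.0000

IQR = 38.0000


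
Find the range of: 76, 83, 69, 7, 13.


Max = 83, Min = 7
Range = 83 - 7 = 76

Range = 76


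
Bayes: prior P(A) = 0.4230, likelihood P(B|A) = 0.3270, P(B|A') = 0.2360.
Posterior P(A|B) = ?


P(B) = P(B|A)*P(A) + P(B|A')*P(A')
= 0.3270*0.4230 + 0.2360*0.5770
= 0.138321 + 0.136172 = 0.274493
P(A|B) = 0.138321/0.274493 = 0.5039

P(A|B) = 0.5039


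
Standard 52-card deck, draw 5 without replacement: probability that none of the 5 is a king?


P(no kings) = (48/52) × (47/51) × (46/50) × (45/49) × (44/48)
= 0.6588

P = 0.6588


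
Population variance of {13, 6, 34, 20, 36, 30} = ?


Mean = 23.1667
Squared deviations: 103.3611, 294.6944, 117.3611, 10.0278, 164.6944, 46.6944
Sum = 736.8333
Variance = 736.8333/6 = 122.8056

Variance = 122.8056


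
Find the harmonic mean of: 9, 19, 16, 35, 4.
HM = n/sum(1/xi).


Sum of reciprocals = 1/9 + 1/19 + 1/16 + 1/35 + 1/4 = 0.504814
HM = 5/0.504814 = 9.9046

HM = 9.9046


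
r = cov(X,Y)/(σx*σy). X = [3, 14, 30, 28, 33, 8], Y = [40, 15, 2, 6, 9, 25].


Mean X = 19.3333, Mean Y = 16.1667
SD X = 11.542193, SD Y = 12.928221
Cov = -136.722222
r = -136.722222/(11.542193*12.928221) = -0.9162

r = -0.9162


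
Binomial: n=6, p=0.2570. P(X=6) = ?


C(6,6) = 1
p^6 = 0.000288
(1-p)^0 = 1.000000
P = 1 * 0.000288 * 1.000000 = 0.0003

P(X=6) = 0.0003


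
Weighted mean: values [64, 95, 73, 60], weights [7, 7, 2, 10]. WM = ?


Numerator = 64*7 + 95*7 + 73*2 + 60*10 = 1859
Denominator = 7 + 7 + 2 + 10 = 26
WM = 1859/26 = 71.5000

WM = 71.5000


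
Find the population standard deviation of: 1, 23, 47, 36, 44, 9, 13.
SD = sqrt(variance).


Mean = 24.7143
Variance = 277.9184
SD = sqrt(277.9184) = 16.6709

SD = 16.6709


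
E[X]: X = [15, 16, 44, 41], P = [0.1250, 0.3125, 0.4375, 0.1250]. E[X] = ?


E[X] = 15*0.1250 + 16*0.3125 + 44*0.4375 + 41*0.1250
= 1.8750 + 5.0000 + 19.2500 + 5.1250
= 31.2500

E[X] = 31.2500


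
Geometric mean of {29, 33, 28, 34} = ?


Product = 29 × 33 × 28 × 34 = 911064
GM = 911064^(1/4) = 30.8949

GM = 30.8949


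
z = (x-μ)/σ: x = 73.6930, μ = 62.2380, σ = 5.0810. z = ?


z = (73.6930 - 62.2380)/5.0810
= 11.4550/5.0810
= 2.2545

z = 2.2545


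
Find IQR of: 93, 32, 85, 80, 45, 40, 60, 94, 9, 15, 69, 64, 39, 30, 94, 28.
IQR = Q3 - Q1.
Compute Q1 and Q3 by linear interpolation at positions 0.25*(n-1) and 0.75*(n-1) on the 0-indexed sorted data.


Sorted: 9, 15, 28, 30, 32, 39, 40, 45, 60, 64, 69, 80, 85, 93, 94, 94
Q1 (25th %ile) = 31.5000
Q3 (75th %ile) = 81.2500
IQR = 81.2500 - 31.5000 = 49.7500

IQR = 49.7500


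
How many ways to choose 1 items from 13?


C(13,1) = 13!/(1! × 12!)
= 6227020800/(1 × 479001600)
= 13

C(13,1) = 13


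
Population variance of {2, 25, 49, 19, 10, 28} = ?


Mean = 22.1667
Squared deviations: 406.6944, 8.0278, 720.0278, 10.0278, 148.0278, 34.0278
Sum = 1326.8333
Variance = 1326.8333/6 = 221.1389

Variance = 221.1389


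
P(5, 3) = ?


P(5,3) = 5!/2!
= 120/2
= 60

P(5,3) = 60


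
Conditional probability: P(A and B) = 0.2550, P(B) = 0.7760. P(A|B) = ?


P(A|B) = 0.2550/0.7760 = 0.3286

P(A|B) = 0.3286


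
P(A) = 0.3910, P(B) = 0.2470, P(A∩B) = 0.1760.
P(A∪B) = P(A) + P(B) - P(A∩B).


P(A∪B) = 0.3910 + 0.2470 - 0.1760
= 0.6380 - 0.1760
= 0.4620

P(A∪B) = 0.4620


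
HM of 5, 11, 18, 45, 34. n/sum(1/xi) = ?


Sum of reciprocals = 1/5 + 1/11 + 1/18 + 1/45 + 1/34 = 0.398099
HM = 5/0.398099 = 12.5597

HM = 12.5597


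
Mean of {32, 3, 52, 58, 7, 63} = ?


Sum = 32 + 3 + 52 + 58 + 7 + 63 = 215
n = 6
Mean = 215/6 = 35.8333

Mean = 35.8333


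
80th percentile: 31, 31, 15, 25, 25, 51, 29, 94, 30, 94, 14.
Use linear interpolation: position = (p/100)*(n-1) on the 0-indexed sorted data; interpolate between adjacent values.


Sorted: 14, 15, 25, 25, 29, 30, 31, 31, 51, 94, 94
n = 11
Index = 80/100 * 10 = 8.0000
Lower = data[8] = 51, Upper = data[9] = 94
P80 = 51 + 0*(43) = 51.0000

P80 = 51.0000


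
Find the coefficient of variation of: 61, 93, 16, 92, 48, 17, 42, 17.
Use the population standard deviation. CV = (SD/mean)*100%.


Mean = 48.2500
SD = 29.8151
CV = (29.8151/48.2500)*100 = 61.7929%

CV = 61.7929%


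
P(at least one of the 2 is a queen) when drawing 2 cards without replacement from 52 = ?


P(at least one) = 1 - P(none)
P(none) = (48/52) × (47/51) = 0.850679
P(at least one) = 1 - 0.850679 = 0.1493

P = 0.1493


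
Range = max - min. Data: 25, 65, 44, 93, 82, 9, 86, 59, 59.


Max = 93, Min = 9
Range = 93 - 9 = 84

Range = 84


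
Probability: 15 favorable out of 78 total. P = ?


P = 15/78 = 0.1923

P = 0.1923


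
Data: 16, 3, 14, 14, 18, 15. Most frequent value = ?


Frequencies: 3:1, 14:2, 15:1, 16:1, 18:1
Max frequency = 2
Mode = 14

Mode = 14


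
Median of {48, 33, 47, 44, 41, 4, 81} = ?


Sorted: 4, 33, 41, 44, 47, 48, 81
n = 7 (odd)
Middle value = 44

Median = 44


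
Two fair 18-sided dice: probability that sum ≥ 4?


Total outcomes = 18×18 = 324
Favorable (sum ≥ 4): 321
P = 321/324 = 0.9907

P = 0.9907


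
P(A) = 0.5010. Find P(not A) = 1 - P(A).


P(not A) = 1 - 0.5010 = 0.4990

P(not A) = 0.4990


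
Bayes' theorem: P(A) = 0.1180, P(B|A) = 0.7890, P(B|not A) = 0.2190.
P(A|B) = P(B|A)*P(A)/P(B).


P(B) = P(B|A)*P(A) + P(B|A')*P(A')
= 0.7890*0.1180 + 0.2190*0.8820
= 0.093102 + 0.193158 = 0.286260
P(A|B) = 0.093102/0.286260 = 0.3252

P(A|B) = 0.3252


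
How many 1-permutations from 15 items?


P(15,1) = 15!/14!
= 1307674368000/87178291200
= 15

P(15,1) = 15


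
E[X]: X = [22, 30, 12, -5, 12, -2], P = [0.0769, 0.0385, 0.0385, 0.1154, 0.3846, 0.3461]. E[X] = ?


E[X] = 22*0.0769 + 30*0.0385 + 12*0.0385 - 5*0.1154 + 12*0.3846 - 2*0.3461
= 1.6918 + 1.1550 + 0.4620 - 0.5770 + 4.6152 - 0.6922
= 6.6548

E[X] = 6.6548


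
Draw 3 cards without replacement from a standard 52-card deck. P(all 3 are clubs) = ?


P(all clubs) = (13/52) × (12/51) × (11/50)
= 0.0129

P = 0.0129


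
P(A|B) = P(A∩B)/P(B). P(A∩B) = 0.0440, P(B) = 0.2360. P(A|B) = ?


P(A|B) = 0.0440/0.2360 = 0.1864

P(A|B) = 0.1864


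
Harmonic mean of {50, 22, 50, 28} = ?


Sum of reciprocals = 1/50 + 1/22 + 1/50 + 1/28 = 0.121169
HM = 4/0.121169 = 33.0118

HM = 33.0118


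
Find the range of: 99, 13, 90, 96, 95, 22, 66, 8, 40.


Max = 99, Min = 8
Range = 99 - 8 = 91

Range = 91


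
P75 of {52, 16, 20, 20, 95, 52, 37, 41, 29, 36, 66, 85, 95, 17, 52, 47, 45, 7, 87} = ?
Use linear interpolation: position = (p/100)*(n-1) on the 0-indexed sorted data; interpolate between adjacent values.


Sorted: 7, 16, 17, 20, 20, 29, 36, 37, 41, 45, 47, 52, 52, 52, 66, 85, 87, 95, 95
n = 19
Index = 75/100 * 18 = 13.5000
Lower = data[13] = 52, Upper = data[14] = 66
P75 = 52 + 0.5000*(14) = 59.0000

P75 = 59.0000


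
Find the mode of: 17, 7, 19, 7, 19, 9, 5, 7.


Frequencies: 5:1, 7:3, 9:1, 17:1, 19:2
Max frequency = 3
Mode = 7

Mode = 7


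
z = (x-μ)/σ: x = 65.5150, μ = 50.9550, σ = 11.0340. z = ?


z = (65.5150 - 50.9550)/11.0340
= 14.5600/11.0340
= 1.3196

z = 1.3196


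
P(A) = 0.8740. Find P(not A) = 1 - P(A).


P(not A) = 1 - 0.8740 = 0.1260

P(not A) = 0.1260


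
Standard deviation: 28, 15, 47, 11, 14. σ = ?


Mean = 23.0000
Variance = 178.0000
SD = sqrt(178.0000) = 13.3417

SD = 13.3417


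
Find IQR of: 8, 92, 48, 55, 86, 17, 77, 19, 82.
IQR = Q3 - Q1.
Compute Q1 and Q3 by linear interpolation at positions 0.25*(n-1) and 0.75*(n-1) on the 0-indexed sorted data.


Sorted: 8, 17, 19, 48, 55, 77, 82, 86, 92
Q1 (25th %ile) = 19.0000
Q3 (75th %ile) = 82.0000
IQR = 82.0000 - 19.0000 = 63.0000

IQR = 63.0000


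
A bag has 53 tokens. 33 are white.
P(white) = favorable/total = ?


P = 33/53 = 0.6226

P = 0.6226


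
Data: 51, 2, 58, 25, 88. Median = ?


Sorted: 2, 25, 51, 58, 88
n = 5 (odd)
Middle value = 51

Median = 51


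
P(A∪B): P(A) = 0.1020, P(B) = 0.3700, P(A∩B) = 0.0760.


P(A∪B) = 0.1020 + 0.3700 - 0.0760
= 0.4720 - 0.0760
= 0.3960

P(A∪B) = 0.3960


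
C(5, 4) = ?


C(5,4) = 5!/(4! × 1!)
= 120/(24 × 1)
= 5

C(5,4) = 5


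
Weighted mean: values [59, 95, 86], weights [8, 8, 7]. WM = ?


Numerator = 59*8 + 95*8 + 86*7 = 1834
Denominator = 8 + 8 + 7 = 23
WM = 1834/23 = 79.7391

WM = 79.7391


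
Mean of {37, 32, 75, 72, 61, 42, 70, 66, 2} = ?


Sum = 37 + 32 + 75 + 72 + 61 + 42 + 70 + 66 + 2 = 457
n = 9
Mean = 457/9 = 50.7778

Mean = 50.7778


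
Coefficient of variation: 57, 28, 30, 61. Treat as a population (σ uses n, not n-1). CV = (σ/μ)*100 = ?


Mean = 44.0000
SD = 15.0831
CV = (15.0831/44.0000)*100 = 34.2798%

CV = 34.2798%


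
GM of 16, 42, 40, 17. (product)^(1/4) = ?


Product = 16 × 42 × 40 × 17 = 456960
GM = 456960^(1/4) = 25.9998

GM = 25.9998


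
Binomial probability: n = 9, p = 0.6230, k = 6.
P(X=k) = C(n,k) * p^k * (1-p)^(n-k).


C(9,6) = 84
p^6 = 0.058469
(1-p)^3 = 0.053583
P = 84 * 0.058469 * 0.053583 = 0.2632

P(X=6) = 0.2632


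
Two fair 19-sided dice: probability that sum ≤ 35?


Total outcomes = 19×19 = 361
Favorable (sum ≤ 35): 355
P = 355/361 = 0.9834

P = 0.9834


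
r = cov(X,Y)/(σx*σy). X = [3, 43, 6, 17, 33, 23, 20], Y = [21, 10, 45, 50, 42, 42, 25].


Mean X = 20.7143, Mean Y = 33.5714
SD X = 13.079038, SD Y = 13.782568
Cov = -57.551020
r = -57.551020/(13.079038*13.782568) = -0.3193

r = -0.3193


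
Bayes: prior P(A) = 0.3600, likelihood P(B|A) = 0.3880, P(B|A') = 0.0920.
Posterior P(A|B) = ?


P(B) = P(B|A)*P(A) + P(B|A')*P(A')
= 0.3880*0.3600 + 0.0920*0.6400
= 0.139680 + 0.058880 = 0.198560
P(A|B) = 0.139680/0.198560 = 0.7035

P(A|B) = 0.7035


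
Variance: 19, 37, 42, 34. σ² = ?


Mean = 33.0000
Squared deviations: 196.0000, 16.0000, 81.0000, 1.0000
Sum = 294.0000
Variance = 294.0000/4 = 73.5000

Variance = 73.5000


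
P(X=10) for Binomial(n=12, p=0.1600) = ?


C(12,10) = 66
p^10 = 1.099512e-08
(1-p)^2 = 0.705600
P = 66 * 1.099512e-08 * 0.705600 = 5.1204e-07

P(X=10) = 5.1204e-07


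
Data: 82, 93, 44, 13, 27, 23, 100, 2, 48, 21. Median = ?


Sorted: 2, 13, 21, 23, 27, 44, 48, 82, 93, 100
n = 10 (even)
Middle values: 27 and 44
Median = (27+44)/2 = 35.5000

Median = 35.5000


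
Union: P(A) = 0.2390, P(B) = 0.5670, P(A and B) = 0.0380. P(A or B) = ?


P(A∪B) = 0.2390 + 0.5670 - 0.0380
= 0.8060 - 0.0380
= 0.7680

P(A∪B) = 0.7680


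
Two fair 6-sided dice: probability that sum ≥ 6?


Total outcomes = 6×6 = 36
Favorable (sum ≥ 6): 26
P = 26/36 = 0.7222

P = 0.7222


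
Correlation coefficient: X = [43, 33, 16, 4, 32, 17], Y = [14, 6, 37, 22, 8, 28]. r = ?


Mean X = 24.1667, Mean Y = 19.1667
SD X = 13.030946, SD Y = 11.021444
Cov = -94.527778
r = -94.527778/(13.030946*11.021444) = -0.6582

r = -0.6582


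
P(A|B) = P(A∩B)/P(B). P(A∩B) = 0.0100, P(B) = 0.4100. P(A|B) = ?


P(A|B) = 0.0100/0.4100 = 0.0244

P(A|B) = 0.0244


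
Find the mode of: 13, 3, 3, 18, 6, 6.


Frequencies: 3:2, 6:2, 13:1, 18:1
Max frequency = 2
Mode = 3, 6

Mode = 3, 6


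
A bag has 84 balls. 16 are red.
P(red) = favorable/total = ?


P = 16/84 = 0.1905

P = 0.1905


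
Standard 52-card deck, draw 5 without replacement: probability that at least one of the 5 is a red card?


P(at least one) = 1 - P(none)
P(none) = (26/52) × (25/51) × (24/50) × (23/49) × (22/48) = 0.025310
P(at least one) = 1 - 0.025310 = 0.9747

P = 0.9747


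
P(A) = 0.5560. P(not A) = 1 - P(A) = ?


P(not A) = 1 - 0.5560 = 0.4440

P(not A) = 0.4440


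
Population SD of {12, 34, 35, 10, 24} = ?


Mean = 23.0000
Variance = 111.2000
SD = sqrt(111.2000) = 10.5451

SD = 10.5451


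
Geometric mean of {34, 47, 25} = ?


Product = 34 × 47 × 25 = 39950
GM = 39950^(1/3) = 34.1853

GM = 34.1853


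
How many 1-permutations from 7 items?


P(7,1) = 7!/6!
= 5040/720
= 7

P(7,1) = 7


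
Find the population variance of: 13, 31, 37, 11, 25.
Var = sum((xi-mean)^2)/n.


Mean = 23.4000
Squared deviations: 108.1600, 57.7600, 184.9600, 153.7600, 2.5600
Sum = 507.2000
Variance = 507.2000/5 = 101.4400

Variance = 101.4400


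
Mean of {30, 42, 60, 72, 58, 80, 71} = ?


Sum = 30 + 42 + 60 + 72 + 58 + 80 + 71 = 413
n = 7
Mean = 413/7 = 59.0000

Mean = 59.0000


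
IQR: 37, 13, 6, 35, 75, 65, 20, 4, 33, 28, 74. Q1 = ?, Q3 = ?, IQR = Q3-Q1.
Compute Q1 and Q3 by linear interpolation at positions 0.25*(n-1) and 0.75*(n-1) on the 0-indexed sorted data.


Sorted: 4, 6, 13, 20, 28, 33, 35, 37, 65, 74, 75
Q1 (25th %ile) = 16.5000
Q3 (75th %ile) = 51.0000
IQR = 51.0000 - 16.5000 = 34.5000

IQR = 34.5000


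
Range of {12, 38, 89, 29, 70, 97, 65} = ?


Max = 97, Min = 12
Range = 97 - 12 = 85

Range = 85


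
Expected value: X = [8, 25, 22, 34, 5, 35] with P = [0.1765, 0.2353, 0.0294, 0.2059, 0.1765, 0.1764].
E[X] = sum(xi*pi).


E[X] = 8*0.1765 + 25*0.2353 + 22*0.0294 + 34*0.2059 + 5*0.1765 + 35*0.1764
= 1.4120 + 5.8825 + 0.6468 + 7.0006 + 0.8825 + 6.1740
= 21.9984

E[X] = 21.9984


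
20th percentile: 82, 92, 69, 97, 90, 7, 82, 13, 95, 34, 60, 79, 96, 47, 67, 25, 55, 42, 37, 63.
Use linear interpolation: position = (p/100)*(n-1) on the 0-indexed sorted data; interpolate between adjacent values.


Sorted: 7, 13, 25, 34, 37, 42, 47, 55, 60, 63, 67, 69, 79, 82, 82, 90, 92, 95, 96, 97
n = 20
Index = 20/100 * 19 = 3.8000
Lower = data[3] = 34, Upper = data[4] = 37
P20 = 34 + 0.8000*(3) = 36.4000

P20 = 36.4000


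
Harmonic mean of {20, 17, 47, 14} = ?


Sum of reciprocals = 1/20 + 1/17 + 1/47 + 1/14 = 0.201529
HM = 4/0.201529 = 19.8483

HM = 19.8483


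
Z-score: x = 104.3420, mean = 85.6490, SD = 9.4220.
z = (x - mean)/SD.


z = (104.3420 - 85.6490)/9.4220
= 18.6930/9.4220
= 1.9840

z = 1.9840


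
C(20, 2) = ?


C(20,2) = 20!/(2! × 18!)
= 2432902008176640000/(2 × 6402373705728000)
= 190

C(20,2) = 190


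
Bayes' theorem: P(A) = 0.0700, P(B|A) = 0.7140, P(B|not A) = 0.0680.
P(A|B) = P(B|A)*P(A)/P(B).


P(B) = P(B|A)*P(A) + P(B|A')*P(A')
= 0.7140*0.0700 + 0.0680*0.9300
= 0.049980 + 0.063240 = 0.113220
P(A|B) = 0.049980/0.113220 = 0.4414

P(A|B) = 0.4414


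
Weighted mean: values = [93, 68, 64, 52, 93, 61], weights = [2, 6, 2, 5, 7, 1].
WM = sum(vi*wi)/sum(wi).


Numerator = 93*2 + 68*6 + 64*2 + 52*5 + 93*7 + 61*1 = 1694
Denominator = 2 + 6 + 2 + 5 + 7 + 1 = 23
WM = 1694/23 = 73.6522

WM = 73.6522


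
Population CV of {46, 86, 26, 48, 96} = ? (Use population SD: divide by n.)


Mean = 60.4000
SD = 26.3332
CV = (26.3332/60.4000)*100 = 43.5981%

CV = 43.5981%


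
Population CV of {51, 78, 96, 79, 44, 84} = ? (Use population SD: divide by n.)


Mean = 72.0000
SD = 18.3938
CV = (18.3938/72.0000)*100 = 25.5470%

CV = 25.5470%


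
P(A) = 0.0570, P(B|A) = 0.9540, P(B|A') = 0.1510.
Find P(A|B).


P(B) = P(B|A)*P(A) + P(B|A')*P(A')
= 0.9540*0.0570 + 0.1510*0.9430
= 0.054378 + 0.142393 = 0.196771
P(A|B) = 0.054378/0.196771 = 0.2764

P(A|B) = 0.2764


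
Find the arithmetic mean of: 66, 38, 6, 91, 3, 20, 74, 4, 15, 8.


Sum = 66 + 38 + 6 + 91 + 3 + 20 + 74 + 4 + 15 + 8 = 325
n = 10
Mean = 325/10 = 32.5000

Mean = 32.5000


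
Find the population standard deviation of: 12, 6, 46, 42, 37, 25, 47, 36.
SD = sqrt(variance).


Mean = 31.3750
Variance = 210.4844
SD = sqrt(210.4844) = 14.5081

SD = 14.5081


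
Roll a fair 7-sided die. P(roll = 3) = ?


Favorable outcomes (roll = 3): 1
Total outcomes = 7
P = 1/7 = 0.1429

P = 0.1429


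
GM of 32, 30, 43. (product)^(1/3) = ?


Product = 32 × 30 × 43 = 41280
GM = 41280^(1/3) = 34.5605

GM = 34.5605


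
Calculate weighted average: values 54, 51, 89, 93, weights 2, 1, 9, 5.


Numerator = 54*2 + 51*1 + 89*9 + 93*5 = 1425
Denominator = 2 + 1 + 9 + 5 = 17
WM = 1425/17 = 83.8235

WM = 83.8235


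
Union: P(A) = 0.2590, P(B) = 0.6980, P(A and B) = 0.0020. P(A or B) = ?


P(A∪B) = 0.2590 + 0.6980 - 0.0020
= 0.9570 - 0.0020
= 0.9550

P(A∪B) = 0.9550


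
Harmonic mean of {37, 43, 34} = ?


Sum of reciprocals = 1/37 + 1/43 + 1/34 = 0.079695
HM = 3/0.079695 = 37.6437

HM = 37.6437


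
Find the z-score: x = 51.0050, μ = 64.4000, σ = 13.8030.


z = (51.0050 - 64.4000)/13.8030
= -13.3950/13.8030
= -0.9704

z = -0.9704


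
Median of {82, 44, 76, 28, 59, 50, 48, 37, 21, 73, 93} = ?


Sorted: 21, 28, 37, 44, 48, 50, 59, 73, 76, 82, 93
n = 11 (odd)
Middle value = 50

Median = 50


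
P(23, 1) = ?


P(23,1) = 23!/22!
= 25852016738884976640000/1124000727777607680000
= 23

P(23,1) = 23


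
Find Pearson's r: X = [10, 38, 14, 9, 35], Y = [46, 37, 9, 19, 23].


Mean X = 21.2000, Mean Y = 26.8000
SD X = 12.639620, SD Y = 13.151426
Cov = 25.440000
r = 25.440000/(12.639620*13.151426) = 0.1530

r = 0.1530


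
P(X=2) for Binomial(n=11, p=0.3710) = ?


C(11,2) = 55
p^2 = 0.137641
(1-p)^9 = 0.015412
P = 55 * 0.137641 * 0.015412 = 0.1167

P(X=2) = 0.1167


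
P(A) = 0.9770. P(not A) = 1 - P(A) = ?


P(not A) = 1 - 0.9770 = 0.0230

P(not A) = 0.0230


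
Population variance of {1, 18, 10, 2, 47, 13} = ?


Mean = 15.1667
Squared deviations: 200.6944, 8.0278, 26.6944, 173.3611, 1013.3611, 4.6944
Sum = 1426.8333
Variance = 1426.8333/6 = 237.8056

Variance = 237.8056


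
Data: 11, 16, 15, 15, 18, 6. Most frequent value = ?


Frequencies: 6:1, 11:1, 15:2, 16:1, 18:1
Max frequency = 2
Mode = 15

Mode = 15


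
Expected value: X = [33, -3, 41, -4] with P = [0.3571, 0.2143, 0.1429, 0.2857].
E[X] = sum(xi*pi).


E[X] = 33*0.3571 - 3*0.2143 + 41*0.1429 - 4*0.2857
= 11.7843 - 0.6429 + 5.8589 - 1.1428
= 15.8575

E[X] = 15.8575


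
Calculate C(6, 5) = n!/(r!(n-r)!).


C(6,5) = 6!/(5! × 1!)
= 720/(120 × 1)
= 6

C(6,5) = 6


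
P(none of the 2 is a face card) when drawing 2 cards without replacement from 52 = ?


P(no face cards) = (40/52) × (39/51)
= 0.5882

P = 0.5882


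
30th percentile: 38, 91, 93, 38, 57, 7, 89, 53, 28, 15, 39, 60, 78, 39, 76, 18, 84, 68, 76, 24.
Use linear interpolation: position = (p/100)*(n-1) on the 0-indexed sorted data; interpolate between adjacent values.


Sorted: 7, 15, 18, 24, 28, 38, 38, 39, 39, 53, 57, 60, 68, 76, 76, 78, 84, 89, 91, 93
n = 20
Index = 30/100 * 19 = 5.7000
Lower = data[5] = 38, Upper = data[6] = 38
P30 = 38 + 0.7000*(0) = 38.0000

P30 = 38.0000


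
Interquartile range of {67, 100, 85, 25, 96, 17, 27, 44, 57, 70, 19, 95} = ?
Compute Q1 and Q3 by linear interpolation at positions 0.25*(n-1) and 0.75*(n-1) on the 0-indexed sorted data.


Sorted: 17, 19, 25, 27, 44, 57, 67, 70, 85, 95, 96, 100
Q1 (25th %ile) = 26.5000
Q3 (75th %ile) = 87.5000
IQR = 87.5000 - 26.5000 = 61.0000

IQR = 61.0000


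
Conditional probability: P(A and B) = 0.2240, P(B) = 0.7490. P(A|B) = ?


P(A|B) = 0.2240/0.7490 = 0.2991

P(A|B) = 0.2991


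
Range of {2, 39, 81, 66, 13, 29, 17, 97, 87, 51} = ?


Max = 97, Min = 2
Range = 97 - 2 = 95

Range = 95


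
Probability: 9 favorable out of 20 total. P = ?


P = 9/20 = 0.4500

P = 0.4500


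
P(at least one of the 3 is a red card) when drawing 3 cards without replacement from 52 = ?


P(at least one) = 1 - P(none)
P(none) = (26/52) × (25/51) × (24/50) = 0.117647
P(at least one) = 1 - 0.117647 = 0.8824

P = 0.8824


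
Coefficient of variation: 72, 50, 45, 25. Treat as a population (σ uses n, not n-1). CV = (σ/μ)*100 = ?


Mean = 48.0000
SD = 16.7183
CV = (16.7183/48.0000)*100 = 34.8297%

CV = 34.8297%


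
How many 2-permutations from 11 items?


P(11,2) = 11!/9!
= 39916800/362880
= 110

P(11,2) = 110


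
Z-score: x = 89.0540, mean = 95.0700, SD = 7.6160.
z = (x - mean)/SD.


z = (89.0540 - 95.0700)/7.6160
= -6.0160/7.6160
= -0.7899

z = -0.7899


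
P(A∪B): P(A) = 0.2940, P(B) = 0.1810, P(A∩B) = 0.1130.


P(A∪B) = 0.2940 + 0.1810 - 0.1130
= 0.4750 - 0.1130
= 0.3620

P(A∪B) = 0.3620


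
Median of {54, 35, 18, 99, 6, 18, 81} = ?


Sorted: 6, 18, 18, 35, 54, 81, 99
n = 7 (odd)
Middle value = 35

Median = 35


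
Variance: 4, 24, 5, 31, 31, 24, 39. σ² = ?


Mean = 22.5714
Squared deviations: 344.8980, 2.0408, 308.7551, 71.0408, 71.0408, 2.0408, 269.8980
Sum = 1069.7143
Variance = 1069.7143/7 = 152.8163

Variance = 152.8163


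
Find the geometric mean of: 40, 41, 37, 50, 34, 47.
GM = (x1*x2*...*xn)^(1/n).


Product = 40 × 41 × 37 × 50 × 34 × 47 = 4848332000
GM = 4848332000^(1/6) = 41.1401

GM = 41.1401


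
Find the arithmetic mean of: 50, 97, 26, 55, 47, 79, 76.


Sum = 50 + 97 + 26 + 55 + 47 + 79 + 76 = 430
n = 7
Mean = 430/7 = 61.4286

Mean = 61.4286


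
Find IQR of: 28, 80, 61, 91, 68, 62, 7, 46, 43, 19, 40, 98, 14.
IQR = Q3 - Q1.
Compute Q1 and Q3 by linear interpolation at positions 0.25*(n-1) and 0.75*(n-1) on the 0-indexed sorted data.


Sorted: 7, 14, 19, 28, 40, 43, 46, 61, 62, 68, 80, 91, 98
Q1 (25th %ile) = 28.0000
Q3 (75th %ile) = 68.0000
IQR = 68.0000 - 28.0000 = 40.0000

IQR = 40.0000


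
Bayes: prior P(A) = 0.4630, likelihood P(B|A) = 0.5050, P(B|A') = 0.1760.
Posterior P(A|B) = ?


P(B) = P(B|A)*P(A) + P(B|A')*P(A')
= 0.5050*0.4630 + 0.1760*0.5370
= 0.233815 + 0.094512 = 0.328327
P(A|B) = 0.233815/0.328327 = 0.7121

P(A|B) = 0.7121


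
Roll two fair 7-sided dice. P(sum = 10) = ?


Total outcomes = 7×7 = 49
Favorable (sum = 10): 5
P = 5/49 = 0.1020

P = 0.1020


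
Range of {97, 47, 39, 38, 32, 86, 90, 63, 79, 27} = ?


Max = 97, Min = 27
Range = 97 - 27 = 70

Range = 70


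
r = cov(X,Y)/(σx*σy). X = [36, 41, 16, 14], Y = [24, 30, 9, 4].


Mean X = 26.7500, Mean Y = 16.7500
SD X = 11.903256, SD Y = 10.615437
Cov = 125.437500
r = 125.437500/(11.903256*10.615437) = 0.9927

r = 0.9927


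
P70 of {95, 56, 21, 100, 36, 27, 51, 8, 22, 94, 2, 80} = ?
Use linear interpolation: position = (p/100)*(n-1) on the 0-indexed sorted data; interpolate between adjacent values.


Sorted: 2, 8, 21, 22, 27, 36, 51, 56, 80, 94, 95, 100
n = 12
Index = 70/100 * 11 = 7.7000
Lower = data[7] = 56, Upper = data[8] = 80
P70 = 56 + 0.7000*(24) = 72.8000

P70 = 72.8000


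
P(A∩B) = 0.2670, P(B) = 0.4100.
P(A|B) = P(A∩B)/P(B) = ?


P(A|B) = 0.2670/0.4100 = 0.6512

P(A|B) = 0.6512


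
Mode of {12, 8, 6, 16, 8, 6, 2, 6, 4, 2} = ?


Frequencies: 2:2, 4:1, 6:3, 8:2, 12:1, 16:1
Max frequency = 3
Mode = 6

Mode = 6


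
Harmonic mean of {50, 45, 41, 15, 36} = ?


Sum of reciprocals = 1/50 + 1/45 + 1/41 + 1/15 + 1/36 = 0.161057
HM = 5/0.161057 = 31.0449

HM = 31.0449


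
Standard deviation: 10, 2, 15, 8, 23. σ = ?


Mean = 11.6000
Variance = 49.8400
SD = sqrt(49.8400) = 7.0597

SD = 7.0597


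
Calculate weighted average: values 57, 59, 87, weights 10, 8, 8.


Numerator = 57*10 + 59*8 + 87*8 = 1738
Denominator = 10 + 8 + 8 = 26
WM = 1738/26 = 66.8462

WM = 66.8462


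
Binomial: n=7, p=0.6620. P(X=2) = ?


C(7,2) = 21
p^2 = 0.438244
(1-p)^5 = 0.004411
P = 21 * 0.438244 * 0.004411 = 0.0406

P(X=2) = 0.0406


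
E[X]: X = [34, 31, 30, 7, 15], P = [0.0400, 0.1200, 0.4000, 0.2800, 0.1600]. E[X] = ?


E[X] = 34*0.0400 + 31*0.1200 + 30*0.4000 + 7*0.2800 + 15*0.1600
= 1.3600 + 3.7200 + 12.0000 + 1.9600 + 2.4000
= 21.4400

E[X] = 21.4400


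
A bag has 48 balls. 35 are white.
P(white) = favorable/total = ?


P = 35/48 = 0.7292

P = 0.7292


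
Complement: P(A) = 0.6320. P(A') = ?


P(not A) = 1 - 0.6320 = 0.3680

P(not A) = 0.3680


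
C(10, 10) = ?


C(10,10) = 10!/(10! × 0!)
= 3628800/(3628800 × 1)
= 1

C(10,10) = 1


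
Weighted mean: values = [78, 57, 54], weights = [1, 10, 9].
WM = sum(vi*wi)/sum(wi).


Numerator = 78*1 + 57*10 + 54*9 = 1134
Denominator = 1 + 10 + 9 = 20
WM = 1134/20 = 56.7000

WM = 56.7000


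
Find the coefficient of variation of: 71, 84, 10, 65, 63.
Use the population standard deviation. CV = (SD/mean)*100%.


Mean = 58.6000
SD = 25.3819
CV = (25.3819/58.6000)*100 = 43.3138%

CV = 43.3138%


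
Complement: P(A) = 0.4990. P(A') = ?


P(not A) = 1 - 0.4990 = 0.5010

P(not A) = 0.5010


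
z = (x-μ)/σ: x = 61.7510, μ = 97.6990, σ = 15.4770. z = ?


z = (61.7510 - 97.6990)/15.4770
= -35.9480/15.4770
= -2.3227

z = -2.3227


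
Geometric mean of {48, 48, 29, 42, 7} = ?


Product = 48 × 48 × 29 × 42 × 7 = 19643904
GM = 19643904^(1/5) = 28.7505

GM = 28.7505


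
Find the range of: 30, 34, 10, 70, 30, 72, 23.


Max = 72, Min = 10
Range = 72 - 10 = 62

Range = 62


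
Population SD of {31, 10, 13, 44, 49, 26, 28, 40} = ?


Mean = 30.1250
Variance = 170.8594
SD = sqrt(170.8594) = 13.0713

SD = 13.0713


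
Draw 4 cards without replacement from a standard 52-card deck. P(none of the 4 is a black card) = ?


P(no black cards) = (26/52) × (25/51) × (24/50) × (23/49)
= 0.0552

P = 0.0552


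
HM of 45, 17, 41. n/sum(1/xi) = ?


Sum of reciprocals = 1/45 + 1/17 + 1/41 = 0.105436
HM = 3/0.105436 = 28.4533

HM = 28.4533


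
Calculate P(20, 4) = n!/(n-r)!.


P(20,4) = 20!/16!
= 2432902008176640000/20922789888000
= 116280

P(20,4) = 116280


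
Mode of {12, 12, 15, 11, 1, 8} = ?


Frequencies: 1:1, 8:1, 11:1, 12:2, 15:1
Max frequency = 2
Mode = 12

Mode = 12


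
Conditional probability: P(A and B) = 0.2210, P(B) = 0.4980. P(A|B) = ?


P(A|B) = 0.2210/0.4980 = 0.4438

P(A|B) = 0.4438


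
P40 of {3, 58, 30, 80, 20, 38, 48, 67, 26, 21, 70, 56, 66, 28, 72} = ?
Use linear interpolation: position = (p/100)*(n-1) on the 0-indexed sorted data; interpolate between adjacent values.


Sorted: 3, 20, 21, 26, 28, 30, 38, 48, 56, 58, 66, 67, 70, 72, 80
n = 15
Index = 40/100 * 14 = 5.6000
Lower = data[5] = 30, Upper = data[6] = 38
P40 = 30 + 0.6000*(8) = 34.8000

P40 = 34.8000


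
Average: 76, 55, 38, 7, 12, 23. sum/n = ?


Sum = 76 + 55 + 38 + 7 + 12 + 23 = 211
n = 6
Mean = 211/6 = 35.1667

Mean = 35.1667


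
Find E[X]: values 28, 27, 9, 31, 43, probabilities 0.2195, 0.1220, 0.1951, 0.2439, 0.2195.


E[X] = 28*0.2195 + 27*0.1220 + 9*0.1951 + 31*0.2439 + 43*0.2195
= 6.1460 + 3.2940 + 1.7559 + 7.5609 + 9.4385
= 28.1953

E[X] = 28.1953


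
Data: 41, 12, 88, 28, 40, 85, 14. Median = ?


Sorted: 12, 14, 28, 40, 41, 85, 88
n = 7 (odd)
Middle value = 40

Median = 40


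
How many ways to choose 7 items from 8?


C(8,7) = 8!/(7! × 1!)
= 40320/(5040 × 1)
= 8

C(8,7) = 8


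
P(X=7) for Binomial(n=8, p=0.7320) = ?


C(8,7) = 8
p^7 = 0.112610
(1-p)^1 = 0.268000
P = 8 * 0.112610 * 0.268000 = 0.2414

P(X=7) = 0.2414


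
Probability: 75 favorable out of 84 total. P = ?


P = 75/84 = 0.8929

P = 0.8929


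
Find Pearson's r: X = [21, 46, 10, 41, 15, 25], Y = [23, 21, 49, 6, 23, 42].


Mean X = 26.3333, Mean Y = 27.3333
SD X = 13.085191, SD Y = 14.243907
Cov = -123.111111
r = -123.111111/(13.085191*14.243907) = -0.6605

r = -0.6605


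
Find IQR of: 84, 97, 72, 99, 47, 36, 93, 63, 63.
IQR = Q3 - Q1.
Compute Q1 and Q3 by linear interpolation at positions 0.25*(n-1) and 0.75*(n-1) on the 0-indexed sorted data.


Sorted: 36, 47, 63, 63, 72, 84, 93, 97, 99
Q1 (25th %ile) = 63.0000
Q3 (75th %ile) = 93.0000
IQR = 93.0000 - 63.0000 = 30.0000

IQR = 30.0000


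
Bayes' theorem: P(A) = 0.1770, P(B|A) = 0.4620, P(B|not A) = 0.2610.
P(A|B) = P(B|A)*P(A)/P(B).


P(B) = P(B|A)*P(A) + P(B|A')*P(A')
= 0.4620*0.1770 + 0.2610*0.8230
= 0.081774 + 0.214803 = 0.296577
P(A|B) = 0.081774/0.296577 = 0.2757

P(A|B) = 0.2757


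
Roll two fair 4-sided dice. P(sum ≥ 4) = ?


Total outcomes = 4×4 = 16
Favorable (sum ≥ 4): 13
P = 13/16 = 0.8125

P = 0.8125


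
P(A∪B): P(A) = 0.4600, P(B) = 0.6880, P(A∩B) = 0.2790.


P(A∪B) = 0.4600 + 0.6880 - 0.2790
= 1.1480 - 0.2790
= 0.8690

P(A∪B) = 0.8690


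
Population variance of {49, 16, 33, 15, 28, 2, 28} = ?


Mean = 24.4286
Squared deviations: 603.7551, 71.0408, 73.4694, 88.8980, 12.7551, 503.0408, 12.7551
Sum = 1365.7143
Variance = 1365.7143/7 = 195.1020

Variance = 195.1020


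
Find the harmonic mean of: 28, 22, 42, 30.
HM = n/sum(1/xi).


Sum of reciprocals = 1/28 + 1/22 + 1/42 + 1/30 = 0.138312
HM = 4/0.138312 = 28.9202

HM = 28.9202
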